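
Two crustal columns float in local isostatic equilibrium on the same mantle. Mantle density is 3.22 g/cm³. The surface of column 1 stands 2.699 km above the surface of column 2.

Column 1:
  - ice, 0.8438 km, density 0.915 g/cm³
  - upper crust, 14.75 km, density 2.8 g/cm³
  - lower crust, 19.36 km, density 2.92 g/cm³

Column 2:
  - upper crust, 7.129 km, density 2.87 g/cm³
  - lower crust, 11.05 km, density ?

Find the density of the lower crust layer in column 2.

Take the compensation level at the base of the deeper column (depth z_c below the surface of column 1) and equate Σ ρ_i t_i down to z_c; mantle fills any gap and the z_c terms cancel.
Column 1: 0.8438×0.915 + 14.75×2.8 + 19.36×2.92 + (z_c − 34.9538)×3.22
Column 2: 2.699×0 + 7.129×2.87 + 11.05×ρ + (z_c − 2.699 − 18.179)×3.22
The z_c×3.22 term appears on both sides and cancels. Collect the known terms of each column as K = Σ(ρt)_known − 3.22 × (depth of known layers): K_1 = 98.603277 − 3.22×34.9538 = −13.947959; K_2 = 20.46023 − 3.22×(2.699 + 18.179) = −46.76693.
Balance: K_1 = K_2 + 11.05×ρ, so ρ = (K_1 − K_2)/11.05 = 32.819/11.05 = 2.97 g/cm³.

2.97 g/cm³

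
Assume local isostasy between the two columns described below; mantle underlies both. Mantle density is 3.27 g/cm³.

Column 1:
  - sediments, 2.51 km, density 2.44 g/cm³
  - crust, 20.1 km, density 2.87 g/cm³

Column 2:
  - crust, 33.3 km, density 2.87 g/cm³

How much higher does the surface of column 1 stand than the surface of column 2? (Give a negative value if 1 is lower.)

For any compensation level in the mantle, the mantle terms cancel and isostasy reduces to e = (Σt_1 − Σt_2) − (Σ(ρt)_1 − Σ(ρt)_2) / ρ_m.
Σt_1 = 22.61 km; Σt_2 = 33.3 km; Σ(ρt)_1 = 63.8114; Σ(ρt)_2 = 95.571 (in km·g/cm³).
e = (22.61 − 33.3) − (63.8114 − 95.571) / 3.27 = −0.978 km.

−0.978 km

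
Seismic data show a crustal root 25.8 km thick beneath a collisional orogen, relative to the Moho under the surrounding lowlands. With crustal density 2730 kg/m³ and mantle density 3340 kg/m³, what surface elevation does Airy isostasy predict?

5.76 km

Isostatic balance requires: ρ_c h = (ρ_m − ρ_c) r.
h = r (ρ_m − ρ_c) / ρ_c = 25.8 km × (3340 − 2730) / 2730 = 5.76 km.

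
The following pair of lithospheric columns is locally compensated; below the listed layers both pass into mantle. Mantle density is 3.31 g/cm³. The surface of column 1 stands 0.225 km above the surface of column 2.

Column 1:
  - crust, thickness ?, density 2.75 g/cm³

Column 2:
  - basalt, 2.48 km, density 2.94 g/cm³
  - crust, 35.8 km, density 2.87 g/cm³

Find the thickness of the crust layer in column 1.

Take the compensation level at the base of the deeper column (depth z_c below the surface of column 1) and equate Σ ρ_i t_i down to z_c; mantle fills any gap and the z_c terms cancel.
Column 1: x×2.75 + (z_c − 0 − x)×3.31
Column 2: 0.225×0 + 2.48×2.94 + 35.8×2.87 + (z_c − 0.225 − 38.28)×3.31
The z_c×3.31 term appears on both sides and cancels. Collect the known terms of each column as K = Σ(ρt)_known − 3.31 × (depth of known layers): K_1 = 0 − 3.31×0 = 0; K_2 = 110.0372 − 3.31×(0.225 + 38.28) = −17.41435.
Balance: K_1 − x×(3.31 − 2.75) = K_2, so x = (K_1 − K_2)/(3.31 − 2.75) = 17.4143/0.56 = 31.1 km.

31.1 km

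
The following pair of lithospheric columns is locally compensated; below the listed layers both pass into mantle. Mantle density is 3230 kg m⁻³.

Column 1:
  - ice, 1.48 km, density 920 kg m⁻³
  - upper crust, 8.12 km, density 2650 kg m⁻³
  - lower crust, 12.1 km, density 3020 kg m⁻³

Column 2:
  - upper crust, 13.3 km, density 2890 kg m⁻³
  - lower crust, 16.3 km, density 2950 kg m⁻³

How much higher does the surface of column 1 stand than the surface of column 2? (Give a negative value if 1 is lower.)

0.49 km

For any compensation level in the mantle, the mantle terms cancel and isostasy reduces to e = (Σt_1 − Σt_2) − (Σ(ρt)_1 − Σ(ρt)_2) / ρ_m.
Σt_1 = 21.7 km; Σt_2 = 29.6 km; Σ(ρt)_1 = 59421.6; Σ(ρt)_2 = 86522 (in km·kg m⁻³).
e = (21.7 − 29.6) − (59421.6 − 86522) / 3230 = 0.49 km.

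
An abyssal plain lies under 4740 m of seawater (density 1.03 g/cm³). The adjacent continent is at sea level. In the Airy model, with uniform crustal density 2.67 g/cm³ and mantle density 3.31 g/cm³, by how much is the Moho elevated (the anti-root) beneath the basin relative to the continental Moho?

12100 m

Equating mass per unit area of the two columns: replacing crust with seawater at the top is compensated by replacing crust with mantle at the base: d (ρ_c − ρ_w) = a (ρ_m − ρ_c).
a = d (ρ_c − ρ_w)/(ρ_m − ρ_c) = 4740 m × 1.64/0.64 = 12100 m.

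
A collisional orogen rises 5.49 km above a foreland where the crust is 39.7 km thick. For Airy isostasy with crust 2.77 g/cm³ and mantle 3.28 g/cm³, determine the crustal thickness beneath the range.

Root depth r = h ρ_c / (ρ_m − ρ_c) = 5.49 km × 2.77 / 0.51 = 29.82 km.
Total thickness = T + h + r = 39.7 km + 5.49 km + 29.82 km = 75 km.

75 km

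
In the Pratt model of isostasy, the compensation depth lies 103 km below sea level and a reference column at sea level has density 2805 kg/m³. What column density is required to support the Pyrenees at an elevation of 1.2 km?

Pratt balance: ρ_ref D = ρ (D + h).
ρ = ρ_ref D/(D + h) = 2805 × 103 km/(103 km + 1.2 km) = 2770 kg/m³.

2770 kg/m³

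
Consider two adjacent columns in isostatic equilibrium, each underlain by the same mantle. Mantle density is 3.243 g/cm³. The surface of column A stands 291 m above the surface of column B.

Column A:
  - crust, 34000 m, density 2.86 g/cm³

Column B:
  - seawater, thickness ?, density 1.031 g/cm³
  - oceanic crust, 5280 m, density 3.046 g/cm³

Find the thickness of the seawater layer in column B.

Take the compensation level at the base of the deeper column (depth z_c below the surface of column A) and equate Σ ρ_i t_i down to z_c; mantle fills any gap and the z_c terms cancel.
Column A: 34000×2.86 + (z_c − 34000)×3.243
Column B: 291×0 + x×1.031 + 5280×3.046 + (z_c − 291 − 5280 − x)×3.243
The z_c×3.243 term appears on both sides and cancels. Collect the known terms of each column as K = Σ(ρt)_known − 3.243 × (depth of known layers): K_A = 97240 − 3.243×34000 = −13022; K_B = 16082.88 − 3.243×(291 + 5280) = −1983.873.
Balance: K_A = K_B − x×(3.243 − 1.031), so x = (K_B − K_A)/(3.243 − 1.031) = 11038.1/2.212 = 4990 m.

4990 m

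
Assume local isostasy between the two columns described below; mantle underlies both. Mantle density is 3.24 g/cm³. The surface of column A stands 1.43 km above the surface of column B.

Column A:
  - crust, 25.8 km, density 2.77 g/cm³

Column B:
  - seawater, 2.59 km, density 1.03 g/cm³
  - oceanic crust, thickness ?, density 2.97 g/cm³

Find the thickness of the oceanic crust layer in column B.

6.55 km

Take the compensation level at the base of the deeper column (depth z_c below the surface of column A) and equate Σ ρ_i t_i down to z_c; mantle fills any gap and the z_c terms cancel.
Column A: 25.8×2.77 + (z_c − 25.8)×3.24
Column B: 1.43×0 + 2.59×1.03 + x×2.97 + (z_c − 1.43 − 2.59 − x)×3.24
The z_c×3.24 term appears on both sides and cancels. Collect the known terms of each column as K = Σ(ρt)_known − 3.24 × (depth of known layers): K_A = 71.466 − 3.24×25.8 = −12.126; K_B = 2.6677 − 3.24×(1.43 + 2.59) = −10.3571.
Balance: K_A = K_B − x×(3.24 − 2.97), so x = (K_B − K_A)/(3.24 − 2.97) = 1.7689/0.27 = 6.55 km.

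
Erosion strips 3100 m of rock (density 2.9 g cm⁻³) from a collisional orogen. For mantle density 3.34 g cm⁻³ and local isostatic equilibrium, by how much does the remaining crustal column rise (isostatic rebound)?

Unloading: uplift u = e ρ_c/ρ_m = 3100 m × 2.9/3.34 = 2690 m.

2690 m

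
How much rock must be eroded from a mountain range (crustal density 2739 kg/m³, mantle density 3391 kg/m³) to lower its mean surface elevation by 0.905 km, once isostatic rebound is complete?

4.71 km

Net drop Δ = e − u = e − e ρ_c/ρ_m = e (ρ_m − ρ_c)/ρ_m.
e = Δ ρ_m/(ρ_m − ρ_c) = 0.905 km × 3391/652 = 4.71 km.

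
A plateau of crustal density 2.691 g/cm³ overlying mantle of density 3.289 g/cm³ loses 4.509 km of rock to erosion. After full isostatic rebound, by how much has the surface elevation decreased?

Rebound u = e ρ_c/ρ_m = 4.509 km × 2.691/3.289 = 3.689 km.
Net surface drop = e − u = 4.509 km − 3.689 km = e (ρ_m − ρ_c)/ρ_m = 0.82 km.

0.82 km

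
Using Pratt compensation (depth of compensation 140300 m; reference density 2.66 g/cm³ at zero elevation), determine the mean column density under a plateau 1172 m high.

2.64 g/cm³

Pratt balance: ρ_ref D = ρ (D + h).
ρ = ρ_ref D/(D + h) = 2.66 × 140300 m/(140300 m + 1172 m) = 2.64 g/cm³.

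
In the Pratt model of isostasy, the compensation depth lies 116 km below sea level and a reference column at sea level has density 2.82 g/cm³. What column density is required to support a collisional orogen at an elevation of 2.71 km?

2.76 g/cm³

Pratt balance: ρ_ref D = ρ (D + h).
ρ = ρ_ref D/(D + h) = 2.82 × 116 km/(116 km + 2.71 km) = 2.76 g/cm³.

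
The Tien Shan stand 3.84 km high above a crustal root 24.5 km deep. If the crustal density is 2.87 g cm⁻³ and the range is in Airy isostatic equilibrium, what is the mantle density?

Airy balance: ρ_c h = (ρ_m − ρ_c) r → ρ_m = ρ_c (1 + h/r).
ρ_m = 2.87 × (1 + 3.84 km/24.5 km) = 3.32 g cm⁻³.

3.32 g cm⁻³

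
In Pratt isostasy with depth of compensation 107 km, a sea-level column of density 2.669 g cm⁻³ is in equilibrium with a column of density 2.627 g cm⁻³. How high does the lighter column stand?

1.71 km

ρ_ref D = ρ (D + h) → h = D (ρ_ref − ρ)/ρ.
h = 107 km × (2.669 − 2.627)/2.627 = 1.71 km.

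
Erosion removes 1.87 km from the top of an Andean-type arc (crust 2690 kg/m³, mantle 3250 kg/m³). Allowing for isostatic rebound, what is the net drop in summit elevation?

Rebound u = e ρ_c/ρ_m = 1.87 km × 2690/3250 = 1.548 km.
Net surface drop = e − u = 1.87 km − 1.548 km = e (ρ_m − ρ_c)/ρ_m = 0.322 km.

0.322 km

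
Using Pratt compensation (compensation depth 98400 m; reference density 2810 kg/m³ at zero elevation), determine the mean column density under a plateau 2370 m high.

2740 kg/m³

Pratt balance: ρ_ref D = ρ (D + h).
ρ = ρ_ref D/(D + h) = 2810 × 98400 m/(98400 m + 2370 m) = 2740 kg/m³.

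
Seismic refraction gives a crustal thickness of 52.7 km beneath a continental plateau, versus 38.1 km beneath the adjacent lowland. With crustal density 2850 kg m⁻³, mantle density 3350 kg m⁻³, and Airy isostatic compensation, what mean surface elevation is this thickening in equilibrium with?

2.18 km

Excess crust Δ = 52.7 km − 38.1 km = 14.6 km, split between elevation h and root r with h + r = Δ.
Airy balance ρ_c h = (ρ_m − ρ_c) r gives r = h ρ_c/(ρ_m − ρ_c), so h (1 + ρ_c/(ρ_m − ρ_c)) = Δ, i.e. h = Δ (ρ_m − ρ_c)/ρ_m.
h = 14.6 km × 500/3350 = 2.18 km.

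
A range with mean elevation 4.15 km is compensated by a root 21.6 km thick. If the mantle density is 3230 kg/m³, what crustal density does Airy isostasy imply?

ρ_c h = (ρ_m − ρ_c) r → ρ_c (h + r) = ρ_m r → ρ_c = ρ_m r / (h + r).
ρ_c = 3230 × 21.6 km / (4.15 km + 21.6 km) = 2710 kg/m³.

2710 kg/m³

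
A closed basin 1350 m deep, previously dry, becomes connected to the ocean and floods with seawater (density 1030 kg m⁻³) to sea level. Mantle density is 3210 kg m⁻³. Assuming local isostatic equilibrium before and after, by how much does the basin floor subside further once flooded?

After flooding the water column is d + s deep. Its weight must equal the weight of mantle displaced by the extra subsidence s: (d + s) ρ_w = s ρ_m.
s = d ρ_w / (ρ_m − ρ_w) = 1350 m × 1030/(3210 − 1030) = 638 m.

638 m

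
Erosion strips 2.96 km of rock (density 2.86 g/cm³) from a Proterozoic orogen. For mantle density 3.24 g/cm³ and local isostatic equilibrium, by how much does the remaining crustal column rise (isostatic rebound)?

2.61 km

Unloading: uplift u = e ρ_c/ρ_m = 2.96 km × 2.86/3.24 = 2.61 km.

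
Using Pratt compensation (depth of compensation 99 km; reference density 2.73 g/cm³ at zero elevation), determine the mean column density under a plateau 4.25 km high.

Pratt balance: ρ_ref D = ρ (D + h).
ρ = ρ_ref D/(D + h) = 2.73 × 99 km/(99 km + 4.25 km) = 2.62 g/cm³.

2.62 g/cm³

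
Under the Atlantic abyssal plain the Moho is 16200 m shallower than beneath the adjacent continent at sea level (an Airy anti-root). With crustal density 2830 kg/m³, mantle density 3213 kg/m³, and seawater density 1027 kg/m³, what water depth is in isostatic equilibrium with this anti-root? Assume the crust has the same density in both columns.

3440 m

Replacing a thickness d of crust by seawater at the top must be balanced by replacing crust with mantle at the base: d (ρ_c − ρ_w) = a (ρ_m − ρ_c).
d = a (ρ_m − ρ_c)/(ρ_c − ρ_w) = 16200 m × 383/1803 = 3440 m.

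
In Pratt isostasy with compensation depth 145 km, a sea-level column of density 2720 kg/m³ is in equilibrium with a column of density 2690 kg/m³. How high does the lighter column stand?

1.62 km

ρ_ref D = ρ (D + h) → h = D (ρ_ref − ρ)/ρ.
h = 145 km × (2720 − 2690)/2690 = 1.62 km.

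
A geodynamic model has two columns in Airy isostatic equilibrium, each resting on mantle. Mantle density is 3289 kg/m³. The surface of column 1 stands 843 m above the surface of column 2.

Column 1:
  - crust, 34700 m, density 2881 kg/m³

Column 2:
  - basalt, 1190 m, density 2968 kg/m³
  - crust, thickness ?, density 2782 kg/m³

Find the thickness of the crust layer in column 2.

Take the compensation level at the base of the deeper column (depth z_c below the surface of column 1) and equate Σ ρ_i t_i down to z_c; mantle fills any gap and the z_c terms cancel.
Column 1: 34700×2881 + (z_c − 34700)×3289
Column 2: 843×0 + 1190×2968 + x×2782 + (z_c − 843 − 1190 − x)×3289
The z_c×3289 term appears on both sides and cancels. Collect the known terms of each column as K = Σ(ρt)_known − 3289 × (depth of known layers): K_1 = 99970700 − 3289×34700 = −14157600; K_2 = 3531920 − 3289×(843 + 1190) = −3154617.
Balance: K_1 = K_2 − x×(3289 − 2782), so x = (K_2 − K_1)/(3289 − 2782) = 11003000/507 = 21700 m.

21700 m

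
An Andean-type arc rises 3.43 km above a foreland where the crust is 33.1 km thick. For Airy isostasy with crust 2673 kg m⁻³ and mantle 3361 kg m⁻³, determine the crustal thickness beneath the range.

49.9 km

Root depth r = h ρ_c / (ρ_m − ρ_c) = 3.43 km × 2673 / 688 = 13.33 km.
Total thickness = T + h + r = 33.1 km + 3.43 km + 13.33 km = 49.9 km.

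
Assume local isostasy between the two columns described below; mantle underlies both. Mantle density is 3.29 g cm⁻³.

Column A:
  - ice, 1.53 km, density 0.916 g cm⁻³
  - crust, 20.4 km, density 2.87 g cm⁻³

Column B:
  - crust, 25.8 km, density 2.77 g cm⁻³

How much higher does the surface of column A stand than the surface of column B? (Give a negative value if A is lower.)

For any compensation level in the mantle, the mantle terms cancel and isostasy reduces to e = (Σt_A − Σt_B) − (Σ(ρt)_A − Σ(ρt)_B) / ρ_m.
Σt_A = 21.93 km; Σt_B = 25.8 km; Σ(ρt)_A = 59.94948; Σ(ρt)_B = 71.466 (in km·g cm⁻³).
e = (21.93 − 25.8) − (59.94948 − 71.466) / 3.29 = −0.37 km.

−0.37 km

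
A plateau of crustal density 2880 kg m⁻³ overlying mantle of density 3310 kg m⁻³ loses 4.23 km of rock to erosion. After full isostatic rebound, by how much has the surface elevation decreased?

0.55 km

Rebound u = e ρ_c/ρ_m = 4.23 km × 2880/3310 = 3.68 km.
Net surface drop = e − u = 4.23 km − 3.68 km = e (ρ_m − ρ_c)/ρ_m = 0.55 km.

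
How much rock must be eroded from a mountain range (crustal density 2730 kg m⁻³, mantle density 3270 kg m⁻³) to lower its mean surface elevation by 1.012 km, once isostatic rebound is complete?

6.13 km

Net drop Δ = e − u = e − e ρ_c/ρ_m = e (ρ_m − ρ_c)/ρ_m.
e = Δ ρ_m/(ρ_m − ρ_c) = 1.012 km × 3270/540 = 6.13 km.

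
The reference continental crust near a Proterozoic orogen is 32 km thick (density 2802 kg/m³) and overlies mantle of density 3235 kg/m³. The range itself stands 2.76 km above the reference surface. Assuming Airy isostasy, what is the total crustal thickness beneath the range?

52.6 km

Root depth r = h ρ_c / (ρ_m − ρ_c) = 2.76 km × 2802 / 433 = 17.86 km.
Total thickness = T + h + r = 32 km + 2.76 km + 17.86 km = 52.6 km.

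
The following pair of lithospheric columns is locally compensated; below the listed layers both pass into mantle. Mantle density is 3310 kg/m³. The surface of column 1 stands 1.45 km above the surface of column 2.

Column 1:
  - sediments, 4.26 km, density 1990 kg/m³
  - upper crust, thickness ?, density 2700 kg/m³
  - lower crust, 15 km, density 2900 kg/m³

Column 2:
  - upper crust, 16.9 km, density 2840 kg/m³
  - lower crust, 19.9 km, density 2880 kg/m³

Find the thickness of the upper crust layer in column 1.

Take the compensation level at the base of the deeper column (depth z_c below the surface of column 1) and equate Σ ρ_i t_i down to z_c; mantle fills any gap and the z_c terms cancel.
Column 1: 4.26×1990 + x×2700 + 15×2900 + (z_c − 19.26 − x)×3310
Column 2: 1.45×0 + 16.9×2840 + 19.9×2880 + (z_c − 1.45 − 36.8)×3310
The z_c×3310 term appears on both sides and cancels. Collect the known terms of each column as K = Σ(ρt)_known − 3310 × (depth of known layers): K_1 = 51977.4 − 3310×19.26 = −11773.2; K_2 = 105308 − 3310×(1.45 + 36.8) = −21299.5.
Balance: K_1 − x×(3310 − 2700) = K_2, so x = (K_1 − K_2)/(3310 − 2700) = 9526.3/610 = 15.6 km.

15.6 km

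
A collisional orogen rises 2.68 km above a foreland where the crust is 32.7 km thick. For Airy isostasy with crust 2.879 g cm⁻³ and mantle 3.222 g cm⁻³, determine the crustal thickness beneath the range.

57.9 km

Root depth r = h ρ_c / (ρ_m − ρ_c) = 2.68 km × 2.879 / 0.343 = 22.49 km.
Total thickness = T + h + r = 32.7 km + 2.68 km + 22.49 km = 57.9 km.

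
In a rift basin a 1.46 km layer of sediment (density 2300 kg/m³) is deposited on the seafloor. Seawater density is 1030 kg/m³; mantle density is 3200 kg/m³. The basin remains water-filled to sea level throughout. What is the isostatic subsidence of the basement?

Submarine loading: the sediment displaces seawater, and the subsidence is in turn flooded, so s (ρ_m − ρ_w) = t (ρ_sed − ρ_w).
s = 1.46 km × (2300 − 1030) / (3200 − 1030) = 0.854 km.

0.854 km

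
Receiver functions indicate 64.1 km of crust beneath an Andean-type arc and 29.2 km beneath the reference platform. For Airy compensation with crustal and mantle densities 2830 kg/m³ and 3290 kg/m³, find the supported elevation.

4.88 km

Excess crust Δ = 64.1 km − 29.2 km = 34.9 km, split between elevation h and root r with h + r = Δ.
Airy balance ρ_c h = (ρ_m − ρ_c) r gives r = h ρ_c/(ρ_m − ρ_c), so h (1 + ρ_c/(ρ_m − ρ_c)) = Δ, i.e. h = Δ (ρ_m − ρ_c)/ρ_m.
h = 34.9 km × 460/3290 = 4.88 km.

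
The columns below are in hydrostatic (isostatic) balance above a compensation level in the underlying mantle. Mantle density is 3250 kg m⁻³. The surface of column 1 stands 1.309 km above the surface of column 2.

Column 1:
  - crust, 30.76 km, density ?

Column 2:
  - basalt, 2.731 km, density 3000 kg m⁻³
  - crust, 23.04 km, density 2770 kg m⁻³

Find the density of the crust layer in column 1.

2730 kg m⁻³

Take the compensation level at the base of the deeper column (depth z_c below the surface of column 1) and equate Σ ρ_i t_i down to z_c; mantle fills any gap and the z_c terms cancel.
Column 1: 30.76×ρ + (z_c − 30.76)×3250
Column 2: 1.309×0 + 2.731×3000 + 23.04×2770 + (z_c − 1.309 − 25.771)×3250
The z_c×3250 term appears on both sides and cancels. Collect the known terms of each column as K = Σ(ρt)_known − 3250 × (depth of known layers): K_1 = 0 − 3250×30.76 = −99970; K_2 = 72013.8 − 3250×(1.309 + 25.771) = −15996.2.
Balance: K_1 + 30.76×ρ = K_2, so ρ = (K_2 − K_1)/30.76 = 83973.8/30.76 = 2730 kg m⁻³.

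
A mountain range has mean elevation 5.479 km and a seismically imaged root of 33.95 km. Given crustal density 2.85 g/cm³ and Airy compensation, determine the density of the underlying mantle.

Airy balance: ρ_c h = (ρ_m − ρ_c) r → ρ_m = ρ_c (1 + h/r).
ρ_m = 2.85 × (1 + 5.479 km/33.95 km) = 3.31 g/cm³.

3.31 g/cm³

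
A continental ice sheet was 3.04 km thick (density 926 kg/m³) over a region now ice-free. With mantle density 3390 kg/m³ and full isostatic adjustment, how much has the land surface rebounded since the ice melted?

Removing the load lets mantle flow back in; uplift u satisfies ρ_ice t = ρ_m u.
u = t ρ_ice/ρ_m = 3.04 km × 926/3390 = 0.83 km.

0.83 km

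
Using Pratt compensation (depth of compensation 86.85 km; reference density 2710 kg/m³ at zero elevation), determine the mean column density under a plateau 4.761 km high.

Pratt balance: ρ_ref D = ρ (D + h).
ρ = ρ_ref D/(D + h) = 2710 × 86.85 km/(86.85 km + 4.761 km) = 2570 kg/m³.

2570 kg/m³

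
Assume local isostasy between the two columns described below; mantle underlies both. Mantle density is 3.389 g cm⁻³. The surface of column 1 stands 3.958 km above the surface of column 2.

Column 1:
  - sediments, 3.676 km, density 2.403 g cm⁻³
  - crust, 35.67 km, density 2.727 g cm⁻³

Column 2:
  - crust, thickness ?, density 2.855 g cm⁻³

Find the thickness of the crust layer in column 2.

Take the compensation level at the base of the deeper column (depth z_c below the surface of column 1) and equate Σ ρ_i t_i down to z_c; mantle fills any gap and the z_c terms cancel.
Column 1: 3.676×2.403 + 35.67×2.727 + (z_c − 39.346)×3.389
Column 2: 3.958×0 + x×2.855 + (z_c − 3.958 − 0 − x)×3.389
The z_c×3.389 term appears on both sides and cancels. Collect the known terms of each column as K = Σ(ρt)_known − 3.389 × (depth of known layers): K_1 = 106.105518 − 3.389×39.346 = −27.238076; K_2 = 0 − 3.389×(3.958 + 0) = −13.413662.
Balance: K_1 = K_2 − x×(3.389 − 2.855), so x = (K_2 − K_1)/(3.389 − 2.855) = 13.8244/0.534 = 25.9 km.

25.9 km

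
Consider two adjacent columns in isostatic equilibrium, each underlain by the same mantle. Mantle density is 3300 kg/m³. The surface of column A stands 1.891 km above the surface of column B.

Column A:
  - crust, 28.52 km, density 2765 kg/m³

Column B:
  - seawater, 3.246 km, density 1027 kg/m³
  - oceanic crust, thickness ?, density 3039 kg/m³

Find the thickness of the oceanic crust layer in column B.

Take the compensation level at the base of the deeper column (depth z_c below the surface of column A) and equate Σ ρ_i t_i down to z_c; mantle fills any gap and the z_c terms cancel.
Column A: 28.52×2765 + (z_c − 28.52)×3300
Column B: 1.891×0 + 3.246×1027 + x×3039 + (z_c − 1.891 − 3.246 − x)×3300
The z_c×3300 term appears on both sides and cancels. Collect the known terms of each column as K = Σ(ρt)_known − 3300 × (depth of known layers): K_A = 78857.8 − 3300×28.52 = −15258.2; K_B = 3333.642 − 3300×(1.891 + 3.246) = −13618.458.
Balance: K_A = K_B − x×(3300 − 3039), so x = (K_B − K_A)/(3300 − 3039) = 1639.74/261 = 6.28 km.

6.28 km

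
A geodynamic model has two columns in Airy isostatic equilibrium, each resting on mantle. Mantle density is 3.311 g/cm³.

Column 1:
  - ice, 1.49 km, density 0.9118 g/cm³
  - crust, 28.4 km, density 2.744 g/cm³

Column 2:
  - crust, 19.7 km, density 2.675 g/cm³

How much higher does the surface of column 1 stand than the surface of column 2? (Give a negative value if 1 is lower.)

2.16 km

For any compensation level in the mantle, the mantle terms cancel and isostasy reduces to e = (Σt_1 − Σt_2) − (Σ(ρt)_1 − Σ(ρt)_2) / ρ_m.
Σt_1 = 29.89 km; Σt_2 = 19.7 km; Σ(ρt)_1 = 79.288182; Σ(ρt)_2 = 52.6975 (in km·g/cm³).
e = (29.89 − 19.7) − (79.288182 − 52.6975) / 3.311 = 2.16 km.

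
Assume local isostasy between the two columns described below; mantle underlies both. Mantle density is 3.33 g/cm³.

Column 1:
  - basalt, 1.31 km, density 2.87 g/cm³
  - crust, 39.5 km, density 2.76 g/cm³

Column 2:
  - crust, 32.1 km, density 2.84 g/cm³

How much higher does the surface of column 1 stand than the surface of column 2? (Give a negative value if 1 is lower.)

For any compensation level in the mantle, the mantle terms cancel and isostasy reduces to e = (Σt_1 − Σt_2) − (Σ(ρt)_1 − Σ(ρt)_2) / ρ_m.
Σt_1 = 40.81 km; Σt_2 = 32.1 km; Σ(ρt)_1 = 112.7797; Σ(ρt)_2 = 91.164 (in km·g/cm³).
e = (40.81 − 32.1) − (112.7797 − 91.164) / 3.33 = 2.22 km.

2.22 km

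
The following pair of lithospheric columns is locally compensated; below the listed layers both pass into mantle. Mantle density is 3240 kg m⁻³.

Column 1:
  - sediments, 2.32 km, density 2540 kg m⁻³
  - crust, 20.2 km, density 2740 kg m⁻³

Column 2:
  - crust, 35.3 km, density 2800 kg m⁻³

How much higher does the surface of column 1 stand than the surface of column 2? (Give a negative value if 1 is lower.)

−1.18 km

For any compensation level in the mantle, the mantle terms cancel and isostasy reduces to e = (Σt_1 − Σt_2) − (Σ(ρt)_1 − Σ(ρt)_2) / ρ_m.
Σt_1 = 22.52 km; Σt_2 = 35.3 km; Σ(ρt)_1 = 61240.8; Σ(ρt)_2 = 98840 (in km·kg m⁻³).
e = (22.52 − 35.3) − (61240.8 − 98840) / 3240 = −1.18 km.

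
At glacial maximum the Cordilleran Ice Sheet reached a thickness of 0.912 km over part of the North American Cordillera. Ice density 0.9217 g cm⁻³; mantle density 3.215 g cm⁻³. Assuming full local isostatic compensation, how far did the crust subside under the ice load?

Equating mass per unit area of the two columns: the ice load ρ_ice t is balanced by mantle displaced below, ρ_m s.
s = t ρ_ice / ρ_m = 0.912 km × 0.9217/3.215 = 0.261 km.

0.261 km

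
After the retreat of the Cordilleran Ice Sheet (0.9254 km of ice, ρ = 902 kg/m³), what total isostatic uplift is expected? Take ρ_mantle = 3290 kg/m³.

0.254 km

Removing the load lets mantle flow back in; uplift u satisfies ρ_ice t = ρ_m u.
u = t ρ_ice/ρ_m = 0.9254 km × 902/3290 = 0.254 km.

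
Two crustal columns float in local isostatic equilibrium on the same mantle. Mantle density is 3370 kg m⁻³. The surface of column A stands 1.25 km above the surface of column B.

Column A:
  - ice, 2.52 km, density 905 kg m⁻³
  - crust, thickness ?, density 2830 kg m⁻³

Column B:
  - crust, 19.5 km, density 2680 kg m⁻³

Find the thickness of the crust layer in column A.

Take the compensation level at the base of the deeper column (depth z_c below the surface of column A) and equate Σ ρ_i t_i down to z_c; mantle fills any gap and the z_c terms cancel.
Column A: 2.52×905 + x×2830 + (z_c − 2.52 − x)×3370
Column B: 1.25×0 + 19.5×2680 + (z_c − 1.25 − 19.5)×3370
The z_c×3370 term appears on both sides and cancels. Collect the known terms of each column as K = Σ(ρt)_known − 3370 × (depth of known layers): K_A = 2280.6 − 3370×2.52 = −6211.8; K_B = 52260 − 3370×(1.25 + 19.5) = −17667.5.
Balance: K_A − x×(3370 − 2830) = K_B, so x = (K_A − K_B)/(3370 − 2830) = 11455.7/540 = 21.2 km.

21.2 km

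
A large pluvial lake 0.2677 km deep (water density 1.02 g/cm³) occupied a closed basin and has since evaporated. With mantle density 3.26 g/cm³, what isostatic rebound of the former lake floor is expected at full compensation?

u = d ρ_w/ρ_m = 0.2677 km × 1.02/3.26 = 0.0838 km.

0.0838 km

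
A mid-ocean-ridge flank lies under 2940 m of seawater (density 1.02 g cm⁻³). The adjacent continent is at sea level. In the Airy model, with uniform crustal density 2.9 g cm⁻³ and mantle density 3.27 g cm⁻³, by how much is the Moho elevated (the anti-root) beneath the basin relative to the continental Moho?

By Archimedes' principle applied to the lithosphere: replacing crust with seawater at the top is compensated by replacing crust with mantle at the base: d (ρ_c − ρ_w) = a (ρ_m − ρ_c).
a = d (ρ_c − ρ_w)/(ρ_m − ρ_c) = 2940 m × 1.88/0.37 = 14900 m.

14900 m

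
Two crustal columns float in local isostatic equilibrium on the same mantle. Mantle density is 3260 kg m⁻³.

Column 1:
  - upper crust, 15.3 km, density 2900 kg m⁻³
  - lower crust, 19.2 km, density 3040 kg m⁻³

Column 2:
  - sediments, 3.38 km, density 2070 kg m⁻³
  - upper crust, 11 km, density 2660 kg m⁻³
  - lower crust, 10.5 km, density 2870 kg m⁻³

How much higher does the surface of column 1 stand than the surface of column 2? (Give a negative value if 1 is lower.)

−1.53 km

For any compensation level in the mantle, the mantle terms cancel and isostasy reduces to e = (Σt_1 − Σt_2) − (Σ(ρt)_1 − Σ(ρt)_2) / ρ_m.
Σt_1 = 34.5 km; Σt_2 = 24.88 km; Σ(ρt)_1 = 102738; Σ(ρt)_2 = 66391.6 (in km·kg m⁻³).
e = (34.5 − 24.88) − (102738 − 66391.6) / 3260 = −1.53 km.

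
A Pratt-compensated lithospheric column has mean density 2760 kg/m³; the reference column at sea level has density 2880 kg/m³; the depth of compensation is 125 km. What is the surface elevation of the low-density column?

ρ_ref D = ρ (D + h) → h = D (ρ_ref − ρ)/ρ.
h = 125 km × (2880 − 2760)/2760 = 5.43 km.

5.43 km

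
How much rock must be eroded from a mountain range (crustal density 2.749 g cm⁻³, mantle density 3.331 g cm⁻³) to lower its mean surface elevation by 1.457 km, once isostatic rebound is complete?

Net drop Δ = e − u = e − e ρ_c/ρ_m = e (ρ_m − ρ_c)/ρ_m.
e = Δ ρ_m/(ρ_m − ρ_c) = 1.457 km × 3.331/0.582 = 8.34 km.

8.34 km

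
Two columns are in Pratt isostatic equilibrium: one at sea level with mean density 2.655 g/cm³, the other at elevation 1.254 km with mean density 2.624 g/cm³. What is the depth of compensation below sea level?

ρ_ref D = ρ (D + h) → D (ρ_ref − ρ) = ρ h.
D = ρ h/(ρ_ref − ρ) = 2.624 × 1.254 km/(2.655 − 2.624) = 106 km.

106 km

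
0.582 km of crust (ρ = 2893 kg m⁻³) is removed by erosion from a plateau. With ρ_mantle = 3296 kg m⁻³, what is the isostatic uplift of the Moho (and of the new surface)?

Unloading: uplift u = e ρ_c/ρ_m = 0.582 km × 2893/3296 = 0.511 km.

0.511 km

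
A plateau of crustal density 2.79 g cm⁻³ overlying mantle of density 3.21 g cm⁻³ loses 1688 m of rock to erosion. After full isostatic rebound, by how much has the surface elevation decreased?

221 m

Rebound u = e ρ_c/ρ_m = 1688 m × 2.79/3.21 = 1467 m.
Net surface drop = e − u = 1688 m − 1467 m = e (ρ_m − ρ_c)/ρ_m = 221 m.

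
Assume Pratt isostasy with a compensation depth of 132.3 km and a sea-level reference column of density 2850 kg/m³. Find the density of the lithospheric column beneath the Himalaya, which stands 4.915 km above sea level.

Pratt balance: ρ_ref D = ρ (D + h).
ρ = ρ_ref D/(D + h) = 2850 × 132.3 km/(132.3 km + 4.915 km) = 2750 kg/m³.

2750 kg/m³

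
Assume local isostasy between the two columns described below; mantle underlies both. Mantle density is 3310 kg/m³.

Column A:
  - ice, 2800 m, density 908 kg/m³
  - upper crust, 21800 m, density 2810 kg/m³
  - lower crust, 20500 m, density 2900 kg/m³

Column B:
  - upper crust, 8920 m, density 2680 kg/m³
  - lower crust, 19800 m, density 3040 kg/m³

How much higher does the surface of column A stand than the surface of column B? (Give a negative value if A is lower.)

4550 m

For any compensation level in the mantle, the mantle terms cancel and isostasy reduces to e = (Σt_A − Σt_B) − (Σ(ρt)_A − Σ(ρt)_B) / ρ_m.
Σt_A = 45100 m; Σt_B = 28720 m; Σ(ρt)_A = 123250400; Σ(ρt)_B = 84097600 (in m·kg/m³).
e = (45100 − 28720) − (123250400 − 84097600) / 3310 = 4550 m.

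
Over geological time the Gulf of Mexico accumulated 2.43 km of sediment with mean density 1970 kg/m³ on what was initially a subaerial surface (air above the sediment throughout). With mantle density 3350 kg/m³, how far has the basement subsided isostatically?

Subaerial load: s = t ρ_sed / ρ_m = 2.43 km × 1970/3350 = 1.43 km.

1.43 km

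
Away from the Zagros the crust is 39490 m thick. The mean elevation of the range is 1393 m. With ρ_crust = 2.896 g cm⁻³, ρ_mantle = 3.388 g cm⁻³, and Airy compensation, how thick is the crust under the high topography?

Root depth r = h ρ_c / (ρ_m − ρ_c) = 1393 m × 2.896 / 0.492 = 8199 m.
Total thickness = T + h + r = 39490 m + 1393 m + 8199 m = 49100 m.

49100 m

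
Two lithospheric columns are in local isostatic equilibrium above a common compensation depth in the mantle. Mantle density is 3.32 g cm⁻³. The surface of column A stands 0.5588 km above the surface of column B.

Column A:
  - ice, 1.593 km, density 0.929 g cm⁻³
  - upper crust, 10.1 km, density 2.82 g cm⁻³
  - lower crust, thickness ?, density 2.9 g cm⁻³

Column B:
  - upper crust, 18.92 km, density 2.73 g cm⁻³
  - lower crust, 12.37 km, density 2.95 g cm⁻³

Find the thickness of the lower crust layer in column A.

Take the compensation level at the base of the deeper column (depth z_c below the surface of column A) and equate Σ ρ_i t_i down to z_c; mantle fills any gap and the z_c terms cancel.
Column A: 1.593×0.929 + 10.1×2.82 + x×2.9 + (z_c − 11.693 − x)×3.32
Column B: 0.5588×0 + 18.92×2.73 + 12.37×2.95 + (z_c − 0.5588 − 31.29)×3.32
The z_c×3.32 term appears on both sides and cancels. Collect the known terms of each column as K = Σ(ρt)_known − 3.32 × (depth of known layers): K_A = 29.961897 − 3.32×11.693 = −8.858863; K_B = 88.1431 − 3.32×(0.5588 + 31.29) = −17.594916.
Balance: K_A − x×(3.32 − 2.9) = K_B, so x = (K_A − K_B)/(3.32 − 2.9) = 8.73605/0.42 = 20.8 km.

20.8 km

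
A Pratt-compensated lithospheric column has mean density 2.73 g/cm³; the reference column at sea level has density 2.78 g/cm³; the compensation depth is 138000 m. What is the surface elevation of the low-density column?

ρ_ref D = ρ (D + h) → h = D (ρ_ref − ρ)/ρ.
h = 138000 m × (2.78 − 2.73)/2.73 = 2530 m.

2530 m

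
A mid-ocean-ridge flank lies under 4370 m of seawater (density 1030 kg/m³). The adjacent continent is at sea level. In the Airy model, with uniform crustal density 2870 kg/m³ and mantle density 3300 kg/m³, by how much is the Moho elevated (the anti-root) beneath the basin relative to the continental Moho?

For local isostatic compensation: replacing crust with seawater at the top is compensated by replacing crust with mantle at the base: d (ρ_c − ρ_w) = a (ρ_m − ρ_c).
a = d (ρ_c − ρ_w)/(ρ_m − ρ_c) = 4370 m × 1840/430 = 18700 m.

18700 m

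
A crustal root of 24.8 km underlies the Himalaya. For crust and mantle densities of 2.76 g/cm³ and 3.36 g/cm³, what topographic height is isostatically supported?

Isostatic balance requires: ρ_c h = (ρ_m − ρ_c) r.
h = r (ρ_m − ρ_c) / ρ_c = 24.8 km × (3.36 − 2.76) / 2.76 = 5.39 km.

5.39 km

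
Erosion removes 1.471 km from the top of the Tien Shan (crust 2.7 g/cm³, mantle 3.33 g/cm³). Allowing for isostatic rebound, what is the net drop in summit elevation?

0.278 km

Rebound u = e ρ_c/ρ_m = 1.471 km × 2.7/3.33 = 1.193 km.
Net surface drop = e − u = 1.471 km − 1.193 km = e (ρ_m − ρ_c)/ρ_m = 0.278 km.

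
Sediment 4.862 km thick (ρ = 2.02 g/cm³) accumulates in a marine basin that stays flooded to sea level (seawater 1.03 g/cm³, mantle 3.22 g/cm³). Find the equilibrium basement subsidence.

Submarine loading: the sediment displaces seawater, and the subsidence is in turn flooded, so s (ρ_m − ρ_w) = t (ρ_sed − ρ_w).
s = 4.862 km × (2.02 − 1.03) / (3.22 − 1.03) = 2.2 km.

2.2 km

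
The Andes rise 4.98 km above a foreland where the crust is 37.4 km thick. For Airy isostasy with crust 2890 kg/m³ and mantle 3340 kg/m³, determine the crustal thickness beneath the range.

74.4 km

Root depth r = h ρ_c / (ρ_m − ρ_c) = 4.98 km × 2890 / 450 = 31.98 km.
Total thickness = T + h + r = 37.4 km + 4.98 km + 31.98 km = 74.4 km.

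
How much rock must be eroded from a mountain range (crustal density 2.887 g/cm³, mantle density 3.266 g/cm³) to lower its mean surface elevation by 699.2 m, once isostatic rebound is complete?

Net drop Δ = e − u = e − e ρ_c/ρ_m = e (ρ_m − ρ_c)/ρ_m.
e = Δ ρ_m/(ρ_m − ρ_c) = 699.2 m × 3.266/0.379 = 6030 m.

6030 m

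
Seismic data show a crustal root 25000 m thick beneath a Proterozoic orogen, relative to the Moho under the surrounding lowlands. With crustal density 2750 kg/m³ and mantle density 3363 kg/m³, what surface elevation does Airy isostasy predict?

Equating mass per unit area of the two columns: ρ_c h = (ρ_m − ρ_c) r.
h = r (ρ_m − ρ_c) / ρ_c = 25000 m × (3363 − 2750) / 2750 = 5570 m.

5570 m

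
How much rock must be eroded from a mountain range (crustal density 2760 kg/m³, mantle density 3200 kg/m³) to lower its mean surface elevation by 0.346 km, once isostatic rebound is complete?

2.52 km

Net drop Δ = e − u = e − e ρ_c/ρ_m = e (ρ_m − ρ_c)/ρ_m.
e = Δ ρ_m/(ρ_m − ρ_c) = 0.346 km × 3200/440 = 2.52 km.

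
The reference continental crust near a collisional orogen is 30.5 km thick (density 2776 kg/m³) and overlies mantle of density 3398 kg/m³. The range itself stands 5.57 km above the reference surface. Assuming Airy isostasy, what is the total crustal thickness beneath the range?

Root depth r = h ρ_c / (ρ_m − ρ_c) = 5.57 km × 2776 / 622 = 24.86 km.
Total thickness = T + h + r = 30.5 km + 5.57 km + 24.86 km = 60.9 km.

60.9 km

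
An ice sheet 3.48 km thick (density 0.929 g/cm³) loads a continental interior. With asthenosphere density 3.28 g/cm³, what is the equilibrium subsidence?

0.986 km

Equating mass per unit area of the two columns: the ice load ρ_ice t is balanced by mantle displaced below, ρ_m s.
s = t ρ_ice / ρ_m = 3.48 km × 0.929/3.28 = 0.986 km.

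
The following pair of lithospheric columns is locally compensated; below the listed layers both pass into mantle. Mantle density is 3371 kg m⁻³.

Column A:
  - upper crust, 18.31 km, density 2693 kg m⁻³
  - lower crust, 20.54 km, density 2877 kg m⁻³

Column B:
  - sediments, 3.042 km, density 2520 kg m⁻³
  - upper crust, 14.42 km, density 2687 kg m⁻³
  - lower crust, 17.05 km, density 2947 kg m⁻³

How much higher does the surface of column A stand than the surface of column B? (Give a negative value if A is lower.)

0.854 km

For any compensation level in the mantle, the mantle terms cancel and isostasy reduces to e = (Σt_A − Σt_B) − (Σ(ρt)_A − Σ(ρt)_B) / ρ_m.
Σt_A = 38.85 km; Σt_B = 34.512 km; Σ(ρt)_A = 108402.41; Σ(ρt)_B = 96658.73 (in km·kg m⁻³).
e = (38.85 − 34.512) − (108402.41 − 96658.73) / 3371 = 0.854 km.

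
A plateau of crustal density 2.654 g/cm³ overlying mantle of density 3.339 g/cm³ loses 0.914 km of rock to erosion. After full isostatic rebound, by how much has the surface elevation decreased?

0.188 km

Rebound u = e ρ_c/ρ_m = 0.914 km × 2.654/3.339 = 0.7265 km.
Net surface drop = e − u = 0.914 km − 0.7265 km = e (ρ_m − ρ_c)/ρ_m = 0.188 km.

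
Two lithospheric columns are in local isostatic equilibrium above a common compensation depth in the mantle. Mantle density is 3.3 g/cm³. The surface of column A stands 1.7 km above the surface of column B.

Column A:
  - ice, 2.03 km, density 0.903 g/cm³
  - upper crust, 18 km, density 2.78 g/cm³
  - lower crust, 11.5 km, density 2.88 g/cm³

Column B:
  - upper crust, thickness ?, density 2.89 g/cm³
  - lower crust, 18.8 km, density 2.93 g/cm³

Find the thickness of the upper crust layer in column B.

Take the compensation level at the base of the deeper column (depth z_c below the surface of column A) and equate Σ ρ_i t_i down to z_c; mantle fills any gap and the z_c terms cancel.
Column A: 2.03×0.903 + 18×2.78 + 11.5×2.88 + (z_c − 31.53)×3.3
Column B: 1.7×0 + x×2.89 + 18.8×2.93 + (z_c − 1.7 − 18.8 − x)×3.3
The z_c×3.3 term appears on both sides and cancels. Collect the known terms of each column as K = Σ(ρt)_known − 3.3 × (depth of known layers): K_A = 84.99309 − 3.3×31.53 = −19.05591; K_B = 55.084 − 3.3×(1.7 + 18.8) = −12.566.
Balance: K_A = K_B − x×(3.3 − 2.89), so x = (K_B − K_A)/(3.3 − 2.89) = 6.48991/0.41 = 15.8 km.

15.8 km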